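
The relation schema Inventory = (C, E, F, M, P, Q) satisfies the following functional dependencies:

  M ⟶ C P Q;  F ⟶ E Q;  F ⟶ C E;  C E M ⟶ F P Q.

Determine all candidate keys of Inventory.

{E, M}, {F, M}

Attribute M never appears on the right-hand side of any dependency, so M must belong to every candidate key.
{M}⁺ = {C, M, P, Q}, which is not all of the schema, so we must add further attributes.
{E, M}⁺: M→CPQ adds C, P, Q; CEM→FPQ adds F → {C, E, F, M, P, Q}.
{F, M}⁺: M→CPQ adds C, P, Q; F→EQ adds E → {C, E, F, M, P, Q}.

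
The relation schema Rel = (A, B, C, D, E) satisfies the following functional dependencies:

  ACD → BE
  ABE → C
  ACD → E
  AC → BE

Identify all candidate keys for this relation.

{A, C, D}⁺: ACD→BE adds B, E → {A, B, C, D, E}. Minimal: {C, D}⁺ = {C, D}; {A, D}⁺ = {A, D}; {A, C}⁺ = {A, B, C, E} — none reach the full schema.
{A, B, D, E}⁺: ABE→C adds C → {A, B, C, D, E}. Minimal: {B, D, E}⁺ = {B, D, E}; {A, D, E}⁺ = {A, D, E}; {A, B, E}⁺ = {A, B, C, E}; … — none reach the full schema.
Any other superkey contains one of these as a subset, so there are no further candidate keys.

{A, C, D}; {A, B, D, E}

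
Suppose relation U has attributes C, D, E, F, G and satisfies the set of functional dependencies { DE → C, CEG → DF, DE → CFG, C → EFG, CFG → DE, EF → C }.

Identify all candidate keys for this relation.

C; DE; EF

{C}⁺: C→EFG adds E, F, G; CFG→DE adds D → {C, D, E, F, G}.
{D, E}⁺: DE→C adds C; DE→CFG adds F, G → {C, D, E, F, G}. Minimal: {E}⁺ = {E}; {D}⁺ = {D} — none reach the full schema.
{E, F}⁺: EF→C adds C; C→EFG adds G; CFG→DE adds D → {C, D, E, F, G}. Minimal: {F}⁺ = {F}; {E}⁺ = {E} — none reach the full schema.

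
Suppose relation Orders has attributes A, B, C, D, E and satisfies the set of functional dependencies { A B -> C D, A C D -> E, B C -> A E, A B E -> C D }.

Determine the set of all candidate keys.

Attribute B never appears on the right-hand side of any dependency, so B must belong to every candidate key.
{B}⁺ = {B}, which is not all of the schema, so we must add further attributes.
{A, B}⁺: AB→CD adds C, D; ACD→E adds E → {A, B, C, D, E}. Minimal: {B}⁺ = {B}; {A}⁺ = {A} — none reach the full schema.
{B, C}⁺: BC→AE adds A, E; ABE→CD adds D → {A, B, C, D, E}. Minimal: {C}⁺ = {C}; {B}⁺ = {B} — none reach the full schema.
Any other superkey contains one of these as a subset, so there are no further candidate keys.

{A, B}, {B, C}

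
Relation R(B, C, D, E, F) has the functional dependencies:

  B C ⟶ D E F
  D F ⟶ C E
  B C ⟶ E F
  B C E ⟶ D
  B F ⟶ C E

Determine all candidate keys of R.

Attribute B never appears on the right-hand side of any dependency, so B must belong to every candidate key.
{B}⁺ = {B}, which is not all of the schema, so we must add further attributes.
{B, C}⁺: BC→DEF adds D, E, F → {B, C, D, E, F}. Minimal: {C}⁺ = {C}; {B}⁺ = {B} — none reach the full schema.
{B, F}⁺: BF→CE adds C, E; BC→DEF adds D → {B, C, D, E, F}. Minimal: {F}⁺ = {F}; {B}⁺ = {B} — none reach the full schema.
Any other superkey contains one of these as a subset, so there are no further candidate keys.

{B, C}, {B, F}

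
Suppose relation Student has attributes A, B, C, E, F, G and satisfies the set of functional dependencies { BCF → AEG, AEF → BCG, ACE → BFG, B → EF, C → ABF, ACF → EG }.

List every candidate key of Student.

{C}⁺: C→ABF adds A, B, F; ACF→EG adds E, G → {A, B, C, E, F, G}.
{A, B}⁺: B→EF adds E, F; AEF→BCG adds C, G → {A, B, C, E, F, G}. Minimal: {B}⁺ = {B, E, F}; {A}⁺ = {A} — none reach the full schema.
{A, E, F}⁺: AEF→BCG adds B, C, G → {A, B, C, E, F, G}. Minimal: {E, F}⁺ = {E, F}; {A, F}⁺ = {A, F}; {A, E}⁺ = {A, E} — none reach the full schema.
Any other superkey contains one of these as a subset, so there are no further candidate keys.

{C}; {A, B}; {A, E, F}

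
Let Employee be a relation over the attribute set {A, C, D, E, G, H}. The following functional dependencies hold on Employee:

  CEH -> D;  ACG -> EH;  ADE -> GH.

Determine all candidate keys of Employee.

{A, C, G}, {A, C, D, E}, {A, C, E, H}

Attributes A, C never appear on any right-hand side, so every candidate key must contain {A, C}.
{A, C}⁺ = {A, C}, which is not all of the schema, so we must add further attributes.
{A, C, G}⁺: ACG→EH adds E, H; CEH→D adds D → {A, C, D, E, G, H}. Minimal: {C, G}⁺ = {C, G}; {A, G}⁺ = {A, G}; {A, C}⁺ = {A, C} — none reach the full schema.
{A, C, D, E}⁺: ADE→GH adds G, H → {A, C, D, E, G, H}. Minimal: {C, D, E}⁺ = {C, D, E}; {A, D, E}⁺ = {A, D, E, G, H}; {A, C, E}⁺ = {A, C, E}; … — none reach the full schema.
{A, C, E, H}⁺: CEH→D adds D; ADE→GH adds G → {A, C, D, E, G, H}. Minimal: {C, E, H}⁺ = {C, D, E, H}; {A, E, H}⁺ = {A, E, H}; {A, C, H}⁺ = {A, C, H}; … — none reach the full schema.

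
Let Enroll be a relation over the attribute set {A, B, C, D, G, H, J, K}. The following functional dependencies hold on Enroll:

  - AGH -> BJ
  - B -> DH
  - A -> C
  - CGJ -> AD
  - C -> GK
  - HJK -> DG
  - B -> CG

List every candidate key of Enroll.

{A, B}⁺: B→DH adds D, H; A→C adds C; C→GK adds G, K; AGH→BJ adds J → {A, B, C, D, G, H, J, K}. Minimal: {B}⁺ = {B, C, D, G, H, K}; {A}⁺ = {A, C, G, K} — none reach the full schema.
{A, H}⁺: A→C adds C; C→GK adds G, K; AGH→BJ adds B, J; B→DH adds D → {A, B, C, D, G, H, J, K}. Minimal: {H}⁺ = {H}; {A}⁺ = {A, C, G, K} — none reach the full schema.
{B, J}⁺: B→DH adds D, H; B→CG adds C, G; CGJ→AD adds A; C→GK adds K → {A, B, C, D, G, H, J, K}. Minimal: {J}⁺ = {J}; {B}⁺ = {B, C, D, G, H, K} — none reach the full schema.
{C, H, J}⁺: C→GK adds G, K; HJK→DG adds D; CGJ→AD adds A; AGH→BJ adds B → {A, B, C, D, G, H, J, K}. Minimal: {H, J}⁺ = {H, J}; {C, J}⁺ = {A, C, D, G, J, K}; {C, H}⁺ = {C, G, H, K} — none reach the full schema.
Any other superkey contains one of these as a subset, so there are no further candidate keys.

(A, B), (A, H), (B, J), (C, H, J)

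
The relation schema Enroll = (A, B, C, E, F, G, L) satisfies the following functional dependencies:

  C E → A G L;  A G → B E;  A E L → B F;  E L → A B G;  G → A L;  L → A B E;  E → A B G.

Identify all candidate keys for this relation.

Attribute C never appears on the right-hand side of any dependency, so C must belong to every candidate key.
{C}⁺ = {C}, which is not all of the schema, so we must add further attributes.
{C, E}⁺: CE→AGL adds A, G, L; AG→BE adds B; AEL→BF adds F → {A, B, C, E, F, G, L}.
{C, G}⁺: G→AL adds A, L; L→ABE adds B, E; AEL→BF adds F → {A, B, C, E, F, G, L}.
{C, L}⁺: L→ABE adds A, B, E; E→ABG adds G; AEL→BF adds F → {A, B, C, E, F, G, L}.
Any other superkey contains one of these as a subset, so there are no further candidate keys.

CE; CG; CL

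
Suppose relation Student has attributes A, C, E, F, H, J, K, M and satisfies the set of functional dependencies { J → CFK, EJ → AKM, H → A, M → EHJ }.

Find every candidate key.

{M}⁺: M→EHJ adds E, H, J; J→CFK adds C, F, K; EJ→AKM adds A → {A, C, E, F, H, J, K, M}.
{E, J}⁺: J→CFK adds C, F, K; EJ→AKM adds A, M; M→EHJ adds H → {A, C, E, F, H, J, K, M}. Minimal: {J}⁺ = {C, F, J, K}; {E}⁺ = {E} — none reach the full schema.

(M), (E, J)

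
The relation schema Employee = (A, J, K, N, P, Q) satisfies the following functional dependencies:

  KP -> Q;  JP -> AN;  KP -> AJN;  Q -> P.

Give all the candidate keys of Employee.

KP, KQ

Attribute K never appears on the right-hand side of any dependency, so K must belong to every candidate key.
{K}⁺ = {K}, which is not all of the schema, so we must add further attributes.
{K, P}⁺: KP→Q adds Q; KP→AJN adds A, J, N → {A, J, K, N, P, Q}.
{K, Q}⁺: Q→P adds P; KP→AJN adds A, J, N → {A, J, K, N, P, Q}.
Any other superkey contains one of these as a subset, so there are no further candidate keys.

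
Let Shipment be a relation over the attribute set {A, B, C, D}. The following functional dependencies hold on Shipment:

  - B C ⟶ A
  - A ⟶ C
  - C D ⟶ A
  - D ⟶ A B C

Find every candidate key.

Attribute D never appears on the right-hand side of any dependency, so D must belong to every candidate key.
{D}⁺ = {A, B, C, D}, which is all of the schema, so {D} is the only candidate key.

{D}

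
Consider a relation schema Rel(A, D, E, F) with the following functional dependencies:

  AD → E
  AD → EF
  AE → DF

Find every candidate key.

AD, AE

Attribute A never appears on the right-hand side of any dependency, so A must belong to every candidate key.
{A}⁺ = {A}, which is not all of the schema, so we must add further attributes.
{A, D}⁺: AD→E adds E; AD→EF adds F → {A, D, E, F}. Minimal: {D}⁺ = {D}; {A}⁺ = {A} — none reach the full schema.
{A, E}⁺: AE→DF adds D, F → {A, D, E, F}. Minimal: {E}⁺ = {E}; {A}⁺ = {A} — none reach the full schema.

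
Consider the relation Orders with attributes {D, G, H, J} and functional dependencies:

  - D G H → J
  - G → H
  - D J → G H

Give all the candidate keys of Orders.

Attribute D never appears on the right-hand side of any dependency, so D must belong to every candidate key.
{D}⁺ = {D}, which is not all of the schema, so we must add further attributes.
{D, G}⁺: G→H adds H; DGH→J adds J → {D, G, H, J}. Minimal: {G}⁺ = {G, H}; {D}⁺ = {D} — none reach the full schema.
{D, J}⁺: DJ→GH adds G, H → {D, G, H, J}. Minimal: {J}⁺ = {J}; {D}⁺ = {D} — none reach the full schema.

DG, DJ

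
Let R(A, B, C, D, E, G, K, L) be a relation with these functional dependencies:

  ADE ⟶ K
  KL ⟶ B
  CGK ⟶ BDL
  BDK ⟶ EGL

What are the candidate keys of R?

Attributes A, C never appear on any right-hand side, so every candidate key must contain {A, C}.
{A, C}⁺ = {A, C}, which is not all of the schema, so we must add further attributes.
{A, C, G, K}⁺: CGK→BDL adds B, D, L; BDK→EGL adds E → {A, B, C, D, E, G, K, L}. Minimal: {C, G, K}⁺ = {B, C, D, E, G, K, L}; {A, G, K}⁺ = {A, G, K}; {A, C, K}⁺ = {A, C, K}; … — none reach the full schema.
{A, B, C, D, E}⁺: ADE→K adds K; BDK→EGL adds G, L → {A, B, C, D, E, G, K, L}. Minimal: {B, C, D, E}⁺ = {B, C, D, E}; {A, C, D, E}⁺ = {A, C, D, E, K}; {A, B, D, E}⁺ = {A, B, D, E, G, K, L}; … — none reach the full schema.
{A, B, C, D, K}⁺: BDK→EGL adds E, G, L → {A, B, C, D, E, G, K, L}. Minimal: {B, C, D, K}⁺ = {B, C, D, E, G, K, L}; {A, C, D, K}⁺ = {A, C, D, K}; {A, B, D, K}⁺ = {A, B, D, E, G, K, L}; … — none reach the full schema.
{A, C, D, E, G}⁺: ADE→K adds K; CGK→BDL adds B, L → {A, B, C, D, E, G, K, L}. Minimal: {C, D, E, G}⁺ = {C, D, E, G}; {A, D, E, G}⁺ = {A, D, E, G, K}; {A, C, E, G}⁺ = {A, C, E, G}; … — none reach the full schema.
{A, C, D, E, L}⁺: ADE→K adds K; KL→B adds B; BDK→EGL adds G → {A, B, C, D, E, G, K, L}. Minimal: {C, D, E, L}⁺ = {C, D, E, L}; {A, D, E, L}⁺ = {A, B, D, E, G, K, L}; {A, C, E, L}⁺ = {A, C, E, L}; … — none reach the full schema.
{A, C, D, K, L}⁺: KL→B adds B; BDK→EGL adds E, G → {A, B, C, D, E, G, K, L}. Minimal: {C, D, K, L}⁺ = {B, C, D, E, G, K, L}; {A, D, K, L}⁺ = {A, B, D, E, G, K, L}; {A, C, K, L}⁺ = {A, B, C, K, L}; … — none reach the full schema.

ACGK, ABCDE, ABCDK, ACDEG, ACDEL, ACDKL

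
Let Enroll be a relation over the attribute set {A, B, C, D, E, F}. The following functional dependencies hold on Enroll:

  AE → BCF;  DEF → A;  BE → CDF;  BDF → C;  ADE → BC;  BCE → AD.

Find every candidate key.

AE, BE, DEF

Attribute E never appears on the right-hand side of any dependency, so E must belong to every candidate key.
{E}⁺ = {E}, which is not all of the schema, so we must add further attributes.
{A, E}⁺: AE→BCF adds B, C, F; BE→CDF adds D → {A, B, C, D, E, F}.
{B, E}⁺: BE→CDF adds C, D, F; BCE→AD adds A → {A, B, C, D, E, F}.
{D, E, F}⁺: DEF→A adds A; ADE→BC adds B, C → {A, B, C, D, E, F}.
Any other superkey contains one of these as a subset, so there are no further candidate keys.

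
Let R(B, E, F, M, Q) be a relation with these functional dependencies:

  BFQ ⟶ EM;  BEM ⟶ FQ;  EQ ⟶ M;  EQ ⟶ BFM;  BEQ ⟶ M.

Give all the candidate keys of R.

{E, Q}; {B, E, M}; {B, F, Q}

{E, Q}⁺: EQ→M adds M; EQ→BFM adds B, F → {B, E, F, M, Q}.
{B, E, M}⁺: BEM→FQ adds F, Q → {B, E, F, M, Q}.
{B, F, Q}⁺: BFQ→EM adds E, M → {B, E, F, M, Q}.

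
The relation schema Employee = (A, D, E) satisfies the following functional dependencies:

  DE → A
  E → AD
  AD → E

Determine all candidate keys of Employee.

E; AD

{E}⁺: E→AD adds A, D → {A, D, E}.
{A, D}⁺: AD→E adds E → {A, D, E}. Minimal: {D}⁺ = {D}; {A}⁺ = {A} — none reach the full schema.
Any other superkey contains one of these as a subset, so there are no further candidate keys.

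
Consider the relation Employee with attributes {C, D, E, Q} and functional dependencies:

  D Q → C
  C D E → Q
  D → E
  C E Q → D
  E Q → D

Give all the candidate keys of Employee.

{C, D}⁺: D→E adds E; CDE→Q adds Q → {C, D, E, Q}. Minimal: {D}⁺ = {D, E}; {C}⁺ = {C} — none reach the full schema.
{D, Q}⁺: DQ→C adds C; D→E adds E → {C, D, E, Q}. Minimal: {Q}⁺ = {Q}; {D}⁺ = {D, E} — none reach the full schema.
{E, Q}⁺: EQ→D adds D; DQ→C adds C → {C, D, E, Q}. Minimal: {Q}⁺ = {Q}; {E}⁺ = {E} — none reach the full schema.
Any other superkey contains one of these as a subset, so there are no further candidate keys.

(C, D); (D, Q); (E, Q)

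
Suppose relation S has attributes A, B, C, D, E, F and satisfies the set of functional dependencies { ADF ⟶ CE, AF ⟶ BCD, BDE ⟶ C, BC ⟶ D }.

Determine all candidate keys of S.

Attributes A, F never appear on any right-hand side, so every candidate key must contain {A, F}.
{A, F}⁺ = {A, B, C, D, E, F}, which is all of the schema, so {A, F} is the only candidate key.

{A, F}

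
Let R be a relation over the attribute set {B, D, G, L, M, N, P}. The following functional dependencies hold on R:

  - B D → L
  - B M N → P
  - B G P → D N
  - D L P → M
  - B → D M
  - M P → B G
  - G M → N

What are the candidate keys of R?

{B, G}; {B, N}; {B, P}; {M, P}; {D, L, P}

{B, G}⁺: B→DM adds D, M; GM→N adds N; BD→L adds L; BMN→P adds P → {B, D, G, L, M, N, P}.
{B, N}⁺: B→DM adds D, M; BD→L adds L; BMN→P adds P; MP→BG adds G → {B, D, G, L, M, N, P}.
{B, P}⁺: B→DM adds D, M; MP→BG adds G; GM→N adds N; BD→L adds L → {B, D, G, L, M, N, P}.
{M, P}⁺: MP→BG adds B, G; GM→N adds N; BGP→DN adds D; BD→L adds L → {B, D, G, L, M, N, P}.
{D, L, P}⁺: DLP→M adds M; MP→BG adds B, G; GM→N adds N → {B, D, G, L, M, N, P}.
Any other superkey contains one of these as a subset, so there are no further candidate keys.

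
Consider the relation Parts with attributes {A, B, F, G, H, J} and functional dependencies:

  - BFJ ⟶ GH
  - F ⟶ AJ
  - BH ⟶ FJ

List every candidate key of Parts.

{B, F}, {B, H}

Attribute B never appears on the right-hand side of any dependency, so B must belong to every candidate key.
{B}⁺ = {B}, which is not all of the schema, so we must add further attributes.
{B, F}⁺: F→AJ adds A, J; BFJ→GH adds G, H → {A, B, F, G, H, J}. Minimal: {F}⁺ = {A, F, J}; {B}⁺ = {B} — none reach the full schema.
{B, H}⁺: BH→FJ adds F, J; BFJ→GH adds G; F→AJ adds A → {A, B, F, G, H, J}. Minimal: {H}⁺ = {H}; {B}⁺ = {B} — none reach the full schema.
Any other superkey contains one of these as a subset, so there are no further candidate keys.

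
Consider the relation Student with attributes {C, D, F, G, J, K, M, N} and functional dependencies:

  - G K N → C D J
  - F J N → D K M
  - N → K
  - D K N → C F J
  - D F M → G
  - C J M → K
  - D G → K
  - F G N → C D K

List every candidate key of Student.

Attribute N never appears on the right-hand side of any dependency, so N must belong to every candidate key.
{N}⁺ = {K, N}, which is not all of the schema, so we must add further attributes.
{D, N}⁺: N→K adds K; DKN→CFJ adds C, F, J; FJN→DKM adds M; DFM→G adds G → {C, D, F, G, J, K, M, N}. Minimal: {N}⁺ = {K, N}; {D}⁺ = {D} — none reach the full schema.
{G, N}⁺: N→K adds K; GKN→CDJ adds C, D, J; DKN→CFJ adds F; FJN→DKM adds M → {C, D, F, G, J, K, M, N}. Minimal: {N}⁺ = {K, N}; {G}⁺ = {G} — none reach the full schema.
{F, J, N}⁺: FJN→DKM adds D, K, M; DKN→CFJ adds C; DFM→G adds G → {C, D, F, G, J, K, M, N}. Minimal: {J, N}⁺ = {J, K, N}; {F, N}⁺ = {F, K, N}; {F, J}⁺ = {F, J} — none reach the full schema.

{D, N}; {G, N}; {F, J, N}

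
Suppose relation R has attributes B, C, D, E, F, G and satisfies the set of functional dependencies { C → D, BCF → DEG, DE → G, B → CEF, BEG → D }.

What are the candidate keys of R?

B

Attribute B never appears on the right-hand side of any dependency, so B must belong to every candidate key.
{B}⁺ = {B, C, D, E, F, G}, which is all of the schema, so {B} is the only candidate key.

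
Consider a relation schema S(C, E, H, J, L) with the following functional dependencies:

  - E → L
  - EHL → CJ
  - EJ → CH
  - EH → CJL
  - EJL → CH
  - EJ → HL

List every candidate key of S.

{E, H}⁺: E→L adds L; EHL→CJ adds C, J → {C, E, H, J, L}. Minimal: {H}⁺ = {H}; {E}⁺ = {E, L} — none reach the full schema.
{E, J}⁺: E→L adds L; EJ→CH adds C, H → {C, E, H, J, L}. Minimal: {J}⁺ = {J}; {E}⁺ = {E, L} — none reach the full schema.
Any other superkey contains one of these as a subset, so there are no further candidate keys.

{E, H}, {E, J}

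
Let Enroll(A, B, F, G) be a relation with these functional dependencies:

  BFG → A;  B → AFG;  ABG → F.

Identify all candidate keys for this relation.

Attribute B never appears on the right-hand side of any dependency, so B must belong to every candidate key.
{B}⁺ = {A, B, F, G}, which is all of the schema, so {B} is the only candidate key.

(B)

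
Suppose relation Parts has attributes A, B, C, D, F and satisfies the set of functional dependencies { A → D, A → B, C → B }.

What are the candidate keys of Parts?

{A, C, F}

Attributes A, C, F never appear on any right-hand side, so every candidate key must contain {A, C, F}.
{A, C, F}⁺ = {A, B, C, D, F}, which is all of the schema, so {A, C, F} is the only candidate key.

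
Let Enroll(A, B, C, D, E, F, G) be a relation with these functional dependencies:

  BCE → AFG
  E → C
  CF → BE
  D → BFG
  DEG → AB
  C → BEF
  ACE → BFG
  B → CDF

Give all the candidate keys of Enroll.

{B}, {C}, {D}, {E}

{B}⁺: B→CDF adds C, D, F; CF→BE adds E; D→BFG adds G; DEG→AB adds A → {A, B, C, D, E, F, G}.
{C}⁺: C→BEF adds B, E, F; B→CDF adds D; BCE→AFG adds A, G → {A, B, C, D, E, F, G}.
{D}⁺: D→BFG adds B, F, G; B→CDF adds C; CF→BE adds E; DEG→AB adds A → {A, B, C, D, E, F, G}.
{E}⁺: E→C adds C; C→BEF adds B, F; B→CDF adds D; BCE→AFG adds A, G → {A, B, C, D, E, F, G}.
Any other superkey contains one of these as a subset, so there are no further candidate keys.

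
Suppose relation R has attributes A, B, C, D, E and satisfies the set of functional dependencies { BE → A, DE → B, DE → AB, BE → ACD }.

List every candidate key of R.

{B, E}, {D, E}

Attribute E never appears on the right-hand side of any dependency, so E must belong to every candidate key.
{E}⁺ = {E}, which is not all of the schema, so we must add further attributes.
{B, E}⁺: BE→A adds A; BE→ACD adds C, D → {A, B, C, D, E}.
{D, E}⁺: DE→B adds B; DE→AB adds A; BE→ACD adds C → {A, B, C, D, E}.
Any other superkey contains one of these as a subset, so there are no further candidate keys.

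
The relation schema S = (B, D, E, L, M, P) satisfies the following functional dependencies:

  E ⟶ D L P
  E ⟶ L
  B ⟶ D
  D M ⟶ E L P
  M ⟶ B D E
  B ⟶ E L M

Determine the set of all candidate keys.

B, M

{B}⁺: B→D adds D; B→ELM adds E, L, M; E→DLP adds P → {B, D, E, L, M, P}.
{M}⁺: M→BDE adds B, D, E; B→ELM adds L; E→DLP adds P → {B, D, E, L, M, P}.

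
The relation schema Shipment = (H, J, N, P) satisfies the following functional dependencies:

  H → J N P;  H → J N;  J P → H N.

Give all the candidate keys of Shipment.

{H}⁺: H→JNP adds J, N, P → {H, J, N, P}.
{J, P}⁺: JP→HN adds H, N → {H, J, N, P}.
Any other superkey contains one of these as a subset, so there are no further candidate keys.

{H}; {J, P}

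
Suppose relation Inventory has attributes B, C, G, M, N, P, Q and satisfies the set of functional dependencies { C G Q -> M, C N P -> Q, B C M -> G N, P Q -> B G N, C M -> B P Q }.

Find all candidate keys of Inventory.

Attribute C never appears on the right-hand side of any dependency, so C must belong to every candidate key.
{C}⁺ = {C}, which is not all of the schema, so we must add further attributes.
{C, M}⁺: CM→BPQ adds B, P, Q; BCM→GN adds G, N → {B, C, G, M, N, P, Q}. Minimal: {M}⁺ = {M}; {C}⁺ = {C} — none reach the full schema.
{C, G, Q}⁺: CGQ→M adds M; CM→BPQ adds B, P; BCM→GN adds N → {B, C, G, M, N, P, Q}. Minimal: {G, Q}⁺ = {G, Q}; {C, Q}⁺ = {C, Q}; {C, G}⁺ = {C, G} — none reach the full schema.
{C, N, P}⁺: CNP→Q adds Q; PQ→BGN adds B, G; CGQ→M adds M → {B, C, G, M, N, P, Q}. Minimal: {N, P}⁺ = {N, P}; {C, P}⁺ = {C, P}; {C, N}⁺ = {C, N} — none reach the full schema.
{C, P, Q}⁺: PQ→BGN adds B, G, N; CGQ→M adds M → {B, C, G, M, N, P, Q}. Minimal: {P, Q}⁺ = {B, G, N, P, Q}; {C, Q}⁺ = {C, Q}; {C, P}⁺ = {C, P} — none reach the full schema.

{C, M}, {C, G, Q}, {C, N, P}, {C, P, Q}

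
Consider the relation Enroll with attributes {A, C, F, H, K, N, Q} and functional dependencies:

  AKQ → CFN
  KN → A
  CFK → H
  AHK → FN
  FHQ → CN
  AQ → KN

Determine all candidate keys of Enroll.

{A, Q}⁺: AQ→KN adds K, N; AKQ→CFN adds C, F; CFK→H adds H → {A, C, F, H, K, N, Q}. Minimal: {Q}⁺ = {Q}; {A}⁺ = {A} — none reach the full schema.
{K, N, Q}⁺: KN→A adds A; AKQ→CFN adds C, F; CFK→H adds H → {A, C, F, H, K, N, Q}. Minimal: {N, Q}⁺ = {N, Q}; {K, Q}⁺ = {K, Q}; {K, N}⁺ = {A, K, N} — none reach the full schema.
{C, F, K, Q}⁺: CFK→H adds H; FHQ→CN adds N; KN→A adds A → {A, C, F, H, K, N, Q}. Minimal: {F, K, Q}⁺ = {F, K, Q}; {C, K, Q}⁺ = {C, K, Q}; {C, F, Q}⁺ = {C, F, Q}; … — none reach the full schema.
{F, H, K, Q}⁺: FHQ→CN adds C, N; KN→A adds A → {A, C, F, H, K, N, Q}. Minimal: {H, K, Q}⁺ = {H, K, Q}; {F, K, Q}⁺ = {F, K, Q}; {F, H, Q}⁺ = {C, F, H, N, Q}; … — none reach the full schema.
Any other superkey contains one of these as a subset, so there are no further candidate keys.

(A, Q); (K, N, Q); (C, F, K, Q); (F, H, K, Q)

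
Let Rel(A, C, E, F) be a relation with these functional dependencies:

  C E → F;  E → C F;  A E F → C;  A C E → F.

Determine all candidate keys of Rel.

Attributes A, E never appear on any right-hand side, so every candidate key must contain {A, E}.
{A, E}⁺ = {A, C, E, F}, which is all of the schema, so {A, E} is the only candidate key.

{A, E}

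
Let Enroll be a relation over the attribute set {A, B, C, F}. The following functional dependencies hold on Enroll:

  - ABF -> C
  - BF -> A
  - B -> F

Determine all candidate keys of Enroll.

{B}

{B}⁺: B→F adds F; BF→A adds A; ABF→C adds C → {A, B, C, F}.
No other minimal superkey exists.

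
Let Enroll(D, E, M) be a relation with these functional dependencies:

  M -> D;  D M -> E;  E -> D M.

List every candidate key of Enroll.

E; M

{E}⁺: E→DM adds D, M → {D, E, M}.
{M}⁺: M→D adds D; DM→E adds E → {D, E, M}.
Any other superkey contains one of these as a subset, so there are no further candidate keys.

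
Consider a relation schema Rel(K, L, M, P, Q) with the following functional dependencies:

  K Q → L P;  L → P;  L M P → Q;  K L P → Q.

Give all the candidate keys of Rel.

Attributes K, M never appear on any right-hand side, so every candidate key must contain {K, M}.
{K, M}⁺ = {K, M}, which is not all of the schema, so we must add further attributes.
{K, L, M}⁺: L→P adds P; LMP→Q adds Q → {K, L, M, P, Q}.
{K, M, Q}⁺: KQ→LP adds L, P → {K, L, M, P, Q}.
Any other superkey contains one of these as a subset, so there are no further candidate keys.

KLM; KMQ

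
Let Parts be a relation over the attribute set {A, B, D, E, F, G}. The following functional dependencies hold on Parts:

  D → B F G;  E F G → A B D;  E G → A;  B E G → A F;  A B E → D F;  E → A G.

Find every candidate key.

Attribute E never appears on the right-hand side of any dependency, so E must belong to every candidate key.
{E}⁺ = {A, E, G}, which is not all of the schema, so we must add further attributes.
{B, E}⁺: E→AG adds A, G; BEG→AF adds F; ABE→DF adds D → {A, B, D, E, F, G}. Minimal: {E}⁺ = {A, E, G}; {B}⁺ = {B} — none reach the full schema.
{D, E}⁺: D→BFG adds B, F, G; EFG→ABD adds A → {A, B, D, E, F, G}. Minimal: {E}⁺ = {A, E, G}; {D}⁺ = {B, D, F, G} — none reach the full schema.
{E, F}⁺: E→AG adds A, G; EFG→ABD adds B, D → {A, B, D, E, F, G}. Minimal: {F}⁺ = {F}; {E}⁺ = {A, E, G} — none reach the full schema.
Any other superkey contains one of these as a subset, so there are no further candidate keys.

{B, E}; {D, E}; {E, F}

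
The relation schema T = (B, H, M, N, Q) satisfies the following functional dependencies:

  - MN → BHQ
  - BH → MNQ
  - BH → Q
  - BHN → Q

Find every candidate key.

(B, H), (M, N)

{B, H}⁺: BH→MNQ adds M, N, Q → {B, H, M, N, Q}.
{M, N}⁺: MN→BHQ adds B, H, Q → {B, H, M, N, Q}.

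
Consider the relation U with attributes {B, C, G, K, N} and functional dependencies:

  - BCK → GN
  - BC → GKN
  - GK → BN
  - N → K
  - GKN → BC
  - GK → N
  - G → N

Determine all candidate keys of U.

{G}⁺: G→N adds N; N→K adds K; GKN→BC adds B, C → {B, C, G, K, N}.
{B, C}⁺: BC→GKN adds G, K, N → {B, C, G, K, N}.
Any other superkey contains one of these as a subset, so there are no further candidate keys.

{G}, {B, C}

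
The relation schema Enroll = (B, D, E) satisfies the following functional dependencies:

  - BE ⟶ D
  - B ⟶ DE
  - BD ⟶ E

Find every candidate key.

{B}

{B}⁺: B→DE adds D, E → {B, D, E}.
No other minimal superkey exists.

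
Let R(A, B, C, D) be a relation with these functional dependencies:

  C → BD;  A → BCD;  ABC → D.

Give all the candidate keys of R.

Attribute A never appears on the right-hand side of any dependency, so A must belong to every candidate key.
{A}⁺ = {A, B, C, D}, which is all of the schema, so {A} is the only candidate key.

(A)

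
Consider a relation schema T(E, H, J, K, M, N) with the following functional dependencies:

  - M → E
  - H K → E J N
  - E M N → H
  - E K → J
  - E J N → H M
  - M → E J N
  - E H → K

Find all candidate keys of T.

{M}⁺: M→E adds E; M→EJN adds J, N; EMN→H adds H; EH→K adds K → {E, H, J, K, M, N}.
{E, H}⁺: EH→K adds K; HK→EJN adds J, N; EJN→HM adds M → {E, H, J, K, M, N}. Minimal: {H}⁺ = {H}; {E}⁺ = {E} — none reach the full schema.
{H, K}⁺: HK→EJN adds E, J, N; EJN→HM adds M → {E, H, J, K, M, N}. Minimal: {K}⁺ = {K}; {H}⁺ = {H} — none reach the full schema.
{E, J, N}⁺: EJN→HM adds H, M; EH→K adds K → {E, H, J, K, M, N}. Minimal: {J, N}⁺ = {J, N}; {E, N}⁺ = {E, N}; {E, J}⁺ = {E, J} — none reach the full schema.
{E, K, N}⁺: EK→J adds J; EJN→HM adds H, M → {E, H, J, K, M, N}. Minimal: {K, N}⁺ = {K, N}; {E, N}⁺ = {E, N}; {E, K}⁺ = {E, J, K} — none reach the full schema.

M; EH; HK; EJN; EKN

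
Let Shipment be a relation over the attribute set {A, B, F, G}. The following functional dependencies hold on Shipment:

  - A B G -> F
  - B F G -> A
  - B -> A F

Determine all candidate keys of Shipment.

{B, G}

Attributes B, G never appear on any right-hand side, so every candidate key must contain {B, G}.
{B, G}⁺ = {A, B, F, G}, which is all of the schema, so {B, G} is the only candidate key.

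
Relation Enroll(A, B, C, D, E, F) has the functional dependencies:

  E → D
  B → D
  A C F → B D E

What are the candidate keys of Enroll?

Attributes A, C, F never appear on any right-hand side, so every candidate key must contain {A, C, F}.
{A, C, F}⁺ = {A, B, C, D, E, F}, which is all of the schema, so {A, C, F} is the only candidate key.

{A, C, F}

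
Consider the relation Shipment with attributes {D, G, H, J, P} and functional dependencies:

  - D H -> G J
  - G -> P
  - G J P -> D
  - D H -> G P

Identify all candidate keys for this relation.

{D, H}; {G, H, J}

{D, H}⁺: DH→GJ adds G, J; G→P adds P → {D, G, H, J, P}. Minimal: {H}⁺ = {H}; {D}⁺ = {D} — none reach the full schema.
{G, H, J}⁺: G→P adds P; GJP→D adds D → {D, G, H, J, P}. Minimal: {H, J}⁺ = {H, J}; {G, J}⁺ = {D, G, J, P}; {G, H}⁺ = {G, H, P} — none reach the full schema.
Any other superkey contains one of these as a subset, so there are no further candidate keys.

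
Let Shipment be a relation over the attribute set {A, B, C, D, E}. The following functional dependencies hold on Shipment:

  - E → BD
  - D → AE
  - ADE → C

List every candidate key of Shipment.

(D); (E)

{D}⁺: D→AE adds A, E; ADE→C adds C; E→BD adds B → {A, B, C, D, E}.
{E}⁺: E→BD adds B, D; D→AE adds A; ADE→C adds C → {A, B, C, D, E}.
Any other superkey contains one of these as a subset, so there are no further candidate keys.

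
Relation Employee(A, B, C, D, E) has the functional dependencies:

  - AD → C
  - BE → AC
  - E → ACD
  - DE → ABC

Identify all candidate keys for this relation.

Attribute E never appears on the right-hand side of any dependency, so E must belong to every candidate key.
{E}⁺ = {A, B, C, D, E}, which is all of the schema, so {E} is the only candidate key.

E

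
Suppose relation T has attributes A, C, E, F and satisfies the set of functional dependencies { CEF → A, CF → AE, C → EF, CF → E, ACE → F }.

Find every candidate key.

Attribute C never appears on the right-hand side of any dependency, so C must belong to every candidate key.
{C}⁺ = {A, C, E, F}, which is all of the schema, so {C} is the only candidate key.

{C}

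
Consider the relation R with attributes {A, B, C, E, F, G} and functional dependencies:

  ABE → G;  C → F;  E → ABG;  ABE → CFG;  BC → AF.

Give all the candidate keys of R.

Attribute E never appears on the right-hand side of any dependency, so E must belong to every candidate key.
{E}⁺ = {A, B, C, E, F, G}, which is all of the schema, so {E} is the only candidate key.

(E)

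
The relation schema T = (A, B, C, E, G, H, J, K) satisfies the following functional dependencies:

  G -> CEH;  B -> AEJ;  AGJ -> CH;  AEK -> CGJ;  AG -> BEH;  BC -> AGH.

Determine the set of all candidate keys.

(B, K); (A, E, K); (A, G, K)

Attribute K never appears on the right-hand side of any dependency, so K must belong to every candidate key.
{K}⁺ = {K}, which is not all of the schema, so we must add further attributes.
{B, K}⁺: B→AEJ adds A, E, J; AEK→CGJ adds C, G; AG→BEH adds H → {A, B, C, E, G, H, J, K}.
{A, E, K}⁺: AEK→CGJ adds C, G, J; AG→BEH adds B, H → {A, B, C, E, G, H, J, K}.
{A, G, K}⁺: G→CEH adds C, E, H; AEK→CGJ adds J; AG→BEH adds B → {A, B, C, E, G, H, J, K}.
Any other superkey contains one of these as a subset, so there are no further candidate keys.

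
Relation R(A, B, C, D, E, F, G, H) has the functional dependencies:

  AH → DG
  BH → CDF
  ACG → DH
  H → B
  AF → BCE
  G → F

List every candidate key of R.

(A, G), (A, H)

Attribute A never appears on the right-hand side of any dependency, so A must belong to every candidate key.
{A}⁺ = {A}, which is not all of the schema, so we must add further attributes.
{A, G}⁺: G→F adds F; AF→BCE adds B, C, E; ACG→DH adds D, H → {A, B, C, D, E, F, G, H}. Minimal: {G}⁺ = {F, G}; {A}⁺ = {A} — none reach the full schema.
{A, H}⁺: AH→DG adds D, G; H→B adds B; G→F adds F; BH→CDF adds C; AF→BCE adds E → {A, B, C, D, E, F, G, H}. Minimal: {H}⁺ = {B, C, D, F, H}; {A}⁺ = {A} — none reach the full schema.
Any other superkey contains one of these as a subset, so there are no further candidate keys.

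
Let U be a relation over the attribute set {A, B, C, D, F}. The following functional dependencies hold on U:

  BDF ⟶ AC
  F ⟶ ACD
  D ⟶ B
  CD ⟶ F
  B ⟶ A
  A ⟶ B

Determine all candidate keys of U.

{F}⁺: F→ACD adds A, C, D; D→B adds B → {A, B, C, D, F}.
{C, D}⁺: D→B adds B; CD→F adds F; B→A adds A → {A, B, C, D, F}.

F; CD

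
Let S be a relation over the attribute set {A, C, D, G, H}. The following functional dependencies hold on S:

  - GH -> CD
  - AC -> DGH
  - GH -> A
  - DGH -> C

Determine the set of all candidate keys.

{A, C}, {G, H}

{A, C}⁺: AC→DGH adds D, G, H → {A, C, D, G, H}. Minimal: {C}⁺ = {C}; {A}⁺ = {A} — none reach the full schema.
{G, H}⁺: GH→CD adds C, D; GH→A adds A → {A, C, D, G, H}. Minimal: {H}⁺ = {H}; {G}⁺ = {G} — none reach the full schema.
Any other superkey contains one of these as a subset, so there are no further candidate keys.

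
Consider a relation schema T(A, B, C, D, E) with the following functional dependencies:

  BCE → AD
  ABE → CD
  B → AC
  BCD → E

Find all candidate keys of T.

{B, D}, {B, E}

Attribute B never appears on the right-hand side of any dependency, so B must belong to every candidate key.
{B}⁺ = {A, B, C}, which is not all of the schema, so we must add further attributes.
{B, D}⁺: B→AC adds A, C; BCD→E adds E → {A, B, C, D, E}.
{B, E}⁺: B→AC adds A, C; BCE→AD adds D → {A, B, C, D, E}.
Any other superkey contains one of these as a subset, so there are no further candidate keys.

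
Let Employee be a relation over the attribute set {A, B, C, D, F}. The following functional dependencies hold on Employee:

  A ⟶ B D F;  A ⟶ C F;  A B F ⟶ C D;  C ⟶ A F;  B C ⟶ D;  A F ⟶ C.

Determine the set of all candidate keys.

(A), (C)

{A}⁺: A→BDF adds B, D, F; A→CF adds C → {A, B, C, D, F}.
{C}⁺: C→AF adds A, F; A→BDF adds B, D → {A, B, C, D, F}.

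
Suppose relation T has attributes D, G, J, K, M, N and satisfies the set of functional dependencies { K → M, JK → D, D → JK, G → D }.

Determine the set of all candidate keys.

{G, N}

Attributes G, N never appear on any right-hand side, so every candidate key must contain {G, N}.
{G, N}⁺ = {D, G, J, K, M, N}, which is all of the schema, so {G, N} is the only candidate key.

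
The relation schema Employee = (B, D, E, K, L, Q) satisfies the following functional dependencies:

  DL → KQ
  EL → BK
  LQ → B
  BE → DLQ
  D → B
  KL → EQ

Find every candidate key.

(B, E), (D, E), (D, L), (E, L), (K, L)

{B, E}⁺: BE→DLQ adds D, L, Q; DL→KQ adds K → {B, D, E, K, L, Q}. Minimal: {E}⁺ = {E}; {B}⁺ = {B} — none reach the full schema.
{D, E}⁺: D→B adds B; BE→DLQ adds L, Q; DL→KQ adds K → {B, D, E, K, L, Q}. Minimal: {E}⁺ = {E}; {D}⁺ = {B, D} — none reach the full schema.
{D, L}⁺: DL→KQ adds K, Q; LQ→B adds B; KL→EQ adds E → {B, D, E, K, L, Q}. Minimal: {L}⁺ = {L}; {D}⁺ = {B, D} — none reach the full schema.
{E, L}⁺: EL→BK adds B, K; BE→DLQ adds D, Q → {B, D, E, K, L, Q}. Minimal: {L}⁺ = {L}; {E}⁺ = {E} — none reach the full schema.
{K, L}⁺: KL→EQ adds E, Q; EL→BK adds B; BE→DLQ adds D → {B, D, E, K, L, Q}. Minimal: {L}⁺ = {L}; {K}⁺ = {K} — none reach the full schema.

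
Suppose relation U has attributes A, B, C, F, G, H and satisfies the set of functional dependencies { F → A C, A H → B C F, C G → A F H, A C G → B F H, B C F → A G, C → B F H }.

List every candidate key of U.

{C}⁺: C→BFH adds B, F, H; F→AC adds A; BCF→AG adds G → {A, B, C, F, G, H}.
{F}⁺: F→AC adds A, C; C→BFH adds B, H; BCF→AG adds G → {A, B, C, F, G, H}.
{A, H}⁺: AH→BCF adds B, C, F; BCF→AG adds G → {A, B, C, F, G, H}.

(C), (F), (A, H)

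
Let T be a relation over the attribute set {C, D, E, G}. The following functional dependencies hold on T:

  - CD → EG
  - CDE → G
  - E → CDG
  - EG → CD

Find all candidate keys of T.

{E}⁺: E→CDG adds C, D, G → {C, D, E, G}.
{C, D}⁺: CD→EG adds E, G → {C, D, E, G}. Minimal: {D}⁺ = {D}; {C}⁺ = {C} — none reach the full schema.

{E}, {C, D}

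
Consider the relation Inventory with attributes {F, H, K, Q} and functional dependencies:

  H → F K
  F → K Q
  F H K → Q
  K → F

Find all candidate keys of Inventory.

{H}

Attribute H never appears on the right-hand side of any dependency, so H must belong to every candidate key.
{H}⁺ = {F, H, K, Q}, which is all of the schema, so {H} is the only candidate key.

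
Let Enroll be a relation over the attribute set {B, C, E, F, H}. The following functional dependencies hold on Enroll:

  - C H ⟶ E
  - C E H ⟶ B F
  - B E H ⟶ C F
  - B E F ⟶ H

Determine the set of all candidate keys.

{C, H}⁺: CH→E adds E; CEH→BF adds B, F → {B, C, E, F, H}. Minimal: {H}⁺ = {H}; {C}⁺ = {C} — none reach the full schema.
{B, E, F}⁺: BEF→H adds H; BEH→CF adds C → {B, C, E, F, H}. Minimal: {E, F}⁺ = {E, F}; {B, F}⁺ = {B, F}; {B, E}⁺ = {B, E} — none reach the full schema.
{B, E, H}⁺: BEH→CF adds C, F → {B, C, E, F, H}. Minimal: {E, H}⁺ = {E, H}; {B, H}⁺ = {B, H}; {B, E}⁺ = {B, E} — none reach the full schema.

{C, H}, {B, E, F}, {B, E, H}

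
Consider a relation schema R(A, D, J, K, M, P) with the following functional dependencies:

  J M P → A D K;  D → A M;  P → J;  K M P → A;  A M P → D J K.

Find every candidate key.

Attribute P never appears on the right-hand side of any dependency, so P must belong to every candidate key.
{P}⁺ = {J, P}, which is not all of the schema, so we must add further attributes.
{D, P}⁺: D→AM adds A, M; P→J adds J; AMP→DJK adds K → {A, D, J, K, M, P}.
{M, P}⁺: P→J adds J; JMP→ADK adds A, D, K → {A, D, J, K, M, P}.
Any other superkey contains one of these as a subset, so there are no further candidate keys.

(D, P); (M, P)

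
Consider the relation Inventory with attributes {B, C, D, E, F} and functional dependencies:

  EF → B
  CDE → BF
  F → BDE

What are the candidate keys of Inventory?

{C, F}, {C, D, E}

Attribute C never appears on the right-hand side of any dependency, so C must belong to every candidate key.
{C}⁺ = {C}, which is not all of the schema, so we must add further attributes.
{C, F}⁺: F→BDE adds B, D, E → {B, C, D, E, F}. Minimal: {F}⁺ = {B, D, E, F}; {C}⁺ = {C} — none reach the full schema.
{C, D, E}⁺: CDE→BF adds B, F → {B, C, D, E, F}. Minimal: {D, E}⁺ = {D, E}; {C, E}⁺ = {C, E}; {C, D}⁺ = {C, D} — none reach the full schema.
Any other superkey contains one of these as a subset, so there are no further candidate keys.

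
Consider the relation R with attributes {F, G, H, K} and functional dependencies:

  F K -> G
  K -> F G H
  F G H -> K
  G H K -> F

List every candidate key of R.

(K), (F, G, H)

{K}⁺: K→FGH adds F, G, H → {F, G, H, K}.
{F, G, H}⁺: FGH→K adds K → {F, G, H, K}.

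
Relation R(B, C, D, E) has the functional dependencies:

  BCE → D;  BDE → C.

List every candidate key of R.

{B, C, E}; {B, D, E}

Attributes B, E never appear on any right-hand side, so every candidate key must contain {B, E}.
{B, E}⁺ = {B, E}, which is not all of the schema, so we must add further attributes.
{B, C, E}⁺: BCE→D adds D → {B, C, D, E}.
{B, D, E}⁺: BDE→C adds C → {B, C, D, E}.
Any other superkey contains one of these as a subset, so there are no further candidate keys.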